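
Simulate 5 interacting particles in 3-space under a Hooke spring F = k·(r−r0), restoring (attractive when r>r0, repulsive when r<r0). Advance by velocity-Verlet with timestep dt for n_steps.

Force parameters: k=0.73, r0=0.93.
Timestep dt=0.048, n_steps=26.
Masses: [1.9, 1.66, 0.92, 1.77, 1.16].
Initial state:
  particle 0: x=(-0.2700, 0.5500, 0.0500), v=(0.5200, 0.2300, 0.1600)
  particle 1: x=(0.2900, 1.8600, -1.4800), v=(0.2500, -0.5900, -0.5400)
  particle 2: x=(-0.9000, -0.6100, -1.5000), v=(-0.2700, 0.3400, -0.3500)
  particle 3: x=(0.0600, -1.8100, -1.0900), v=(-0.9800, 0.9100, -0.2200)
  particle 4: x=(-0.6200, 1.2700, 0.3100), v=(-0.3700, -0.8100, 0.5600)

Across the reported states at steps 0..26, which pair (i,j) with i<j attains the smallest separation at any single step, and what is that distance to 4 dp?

pair (2,3), distance 0.5667

step 0: x0=(-0.2700, 0.5500, 0.0500) x1=(0.2900, 1.8600, -1.4800) x2=(-0.9000, -0.6100, -1.5000) x3=(0.0600, -1.8100, -1.0900) x4=(-0.6200, 1.2700, 0.3100)
step 1: x0=(-0.2449, 0.5604, 0.0566) x1=(0.3011, 1.8289, -1.5048) x2=(-0.9114, -0.5910, -1.5148) x3=(0.0125, -1.7630, -1.0999) x4=(-0.6372, 1.2289, 0.3346)
step 2: x0=(-0.2198, 0.5694, 0.0610) x1=(0.3103, 1.7925, -1.5275) x2=(-0.9197, -0.5666, -1.5255) x3=(-0.0357, -1.7095, -1.1086) x4=(-0.6533, 1.1836, 0.3545)
step 3: x0=(-0.1945, 0.5771, 0.0631) x1=(0.3176, 1.7508, -1.5478) x2=(-0.9249, -0.5370, -1.5322) x3=(-0.0846, -1.6498, -1.1161) x4=(-0.6682, 1.1343, 0.3696)
step 4: x0=(-0.1692, 0.5835, 0.0629) x1=(0.3230, 1.7041, -1.5657) x2=(-0.9270, -0.5024, -1.5347) x3=(-0.1339, -1.5841, -1.1222) x4=(-0.6821, 1.0812, 0.3799)
step 5: x0=(-0.1439, 0.5887, 0.0605) x1=(0.3263, 1.6526, -1.5813) x2=(-0.9261, -0.4630, -1.5333) x3=(-0.1835, -1.5128, -1.1271) x4=(-0.6949, 1.0247, 0.3853)
step 6: x0=(-0.1187, 0.5926, 0.0559) x1=(0.3276, 1.5966, -1.5944) x2=(-0.9224, -0.4190, -1.5279) x3=(-0.2334, -1.4361, -1.1308) x4=(-0.7067, 0.9649, 0.3859)
step 7: x0=(-0.0937, 0.5953, 0.0489) x1=(0.3268, 1.5362, -1.6050) x2=(-0.9159, -0.3708, -1.5186) x3=(-0.2832, -1.3545, -1.1331) x4=(-0.7175, 0.9023, 0.3817)
step 8: x0=(-0.0688, 0.5969, 0.0398) x1=(0.3240, 1.4717, -1.6132) x2=(-0.9067, -0.3186, -1.5057) x3=(-0.3330, -1.2681, -1.1343) x4=(-0.7273, 0.8370, 0.3728)
step 9: x0=(-0.0441, 0.5975, 0.0286) x1=(0.3192, 1.4035, -1.6189) x2=(-0.8950, -0.2628, -1.4893) x3=(-0.3826, -1.1776, -1.1343) x4=(-0.7362, 0.7694, 0.3593)
step 10: x0=(-0.0198, 0.5972, 0.0153) x1=(0.3125, 1.3319, -1.6222) x2=(-0.8810, -0.2037, -1.4695) x3=(-0.4318, -1.0831, -1.1331) x4=(-0.7442, 0.6998, 0.3412)
step 11: x0=(0.0042, 0.5959, -0.0000) x1=(0.3038, 1.2571, -1.6230) x2=(-0.8648, -0.1417, -1.4466) x3=(-0.4806, -0.9852, -1.1308) x4=(-0.7512, 0.6285, 0.3188)
step 12: x0=(0.0278, 0.5939, -0.0172) x1=(0.2933, 1.1796, -1.6215) x2=(-0.8466, -0.0771, -1.4209) x3=(-0.5289, -0.8843, -1.1275) x4=(-0.7574, 0.5559, 0.2923)
step 13: x0=(0.0510, 0.5911, -0.0362) x1=(0.2810, 1.0996, -1.6178) x2=(-0.8267, -0.0103, -1.3926) x3=(-0.5765, -0.7807, -1.1231) x4=(-0.7626, 0.4822, 0.2618)
step 14: x0=(0.0737, 0.5877, -0.0569) x1=(0.2670, 1.0174, -1.6118) x2=(-0.8051, 0.0585, -1.3620) x3=(-0.6235, -0.6750, -1.1178) x4=(-0.7669, 0.4077, 0.2277)
step 15: x0=(0.0958, 0.5837, -0.0791) x1=(0.2514, 0.9334, -1.6037) x2=(-0.7822, 0.1287, -1.3293) x3=(-0.6697, -0.5674, -1.1117) x4=(-0.7704, 0.3328, 0.1901)
step 16: x0=(0.1173, 0.5793, -0.1027) x1=(0.2345, 0.8480, -1.5937) x2=(-0.7580, 0.2003, -1.2948) x3=(-0.7152, -0.4585, -1.1047) x4=(-0.7729, 0.2577, 0.1494)
step 17: x0=(0.1382, 0.5743, -0.1277) x1=(0.2162, 0.7614, -1.5817) x2=(-0.7329, 0.2729, -1.2588) x3=(-0.7599, -0.3486, -1.0970) x4=(-0.7745, 0.1828, 0.1059)
step 18: x0=(0.1585, 0.5689, -0.1538) x1=(0.1968, 0.6738, -1.5681) x2=(-0.7068, 0.3463, -1.2215) x3=(-0.8039, -0.2379, -1.0888) x4=(-0.7752, 0.1081, 0.0599)
step 19: x0=(0.1780, 0.5632, -0.1810) x1=(0.1765, 0.5856, -1.5529) x2=(-0.6801, 0.4203, -1.1830) x3=(-0.8472, -0.1269, -1.0800) x4=(-0.7749, 0.0340, 0.0117)
step 20: x0=(0.1969, 0.5571, -0.2091) x1=(0.1553, 0.4968, -1.5362) x2=(-0.6527, 0.4948, -1.1436) x3=(-0.8900, -0.0157, -1.0708) x4=(-0.7737, -0.0395, -0.0385)
step 21: x0=(0.2150, 0.5507, -0.2381) x1=(0.1334, 0.4076, -1.5183) x2=(-0.6247, 0.5697, -1.1032) x3=(-0.9322, 0.0955, -1.0612) x4=(-0.7716, -0.1122, -0.0903)
step 22: x0=(0.2323, 0.5440, -0.2678) x1=(0.1109, 0.3182, -1.4993) x2=(-0.5962, 0.6448, -1.0621) x3=(-0.9739, 0.2066, -1.0514) x4=(-0.7684, -0.1841, -0.1436)
step 23: x0=(0.2488, 0.5370, -0.2981) x1=(0.0878, 0.2285, -1.4793) x2=(-0.5670, 0.7201, -1.0202) x3=(-1.0153, 0.3176, -1.0413) x4=(-0.7643, -0.2551, -0.1983)
step 24: x0=(0.2645, 0.5296, -0.3291) x1=(0.0642, 0.1388, -1.4583) x2=(-0.5373, 0.7952, -0.9777) x3=(-1.0561, 0.4284, -1.0310) x4=(-0.7592, -0.3250, -0.2542)
step 25: x0=(0.2794, 0.5220, -0.3605) x1=(0.0399, 0.0491, -1.4364) x2=(-0.5070, 0.8697, -0.9346) x3=(-1.0964, 0.5389, -1.0204) x4=(-0.7532, -0.3935, -0.3115)
step 26: x0=(0.2934, 0.5140, -0.3924) x1=(0.0150, -0.0404, -1.4137) x2=(-0.4762, 0.9435, -0.8911) x3=(-1.1360, 0.6489, -1.0095) x4=(-0.7462, -0.4604, -0.3698)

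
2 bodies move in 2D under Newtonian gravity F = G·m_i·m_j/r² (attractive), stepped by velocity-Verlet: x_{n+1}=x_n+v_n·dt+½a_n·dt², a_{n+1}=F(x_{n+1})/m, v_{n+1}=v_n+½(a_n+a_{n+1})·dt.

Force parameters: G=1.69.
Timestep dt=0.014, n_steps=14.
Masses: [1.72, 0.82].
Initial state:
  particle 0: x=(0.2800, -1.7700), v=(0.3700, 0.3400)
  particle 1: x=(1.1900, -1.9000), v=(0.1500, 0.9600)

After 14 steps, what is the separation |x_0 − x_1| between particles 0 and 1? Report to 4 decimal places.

0.7614

step 0: x0=(0.2800, -1.7700) x1=(1.1900, -1.9000)
step 1: x0=(0.2853, -1.7653) x1=(1.1918, -1.8865)
step 2: x0=(0.2910, -1.7606) x1=(1.1929, -1.8729)
step 3: x0=(0.2970, -1.7559) x1=(1.1933, -1.8593)
step 4: x0=(0.3033, -1.7513) x1=(1.1930, -1.8455)
step 5: x0=(0.3100, -1.7467) x1=(1.1920, -1.8317)
step 6: x0=(0.3170, -1.7422) x1=(1.1903, -1.8178)
step 7: x0=(0.3243, -1.7377) x1=(1.1878, -1.8039)
step 8: x0=(0.3320, -1.7332) x1=(1.1846, -1.7899)
step 9: x0=(0.3401, -1.7287) x1=(1.1806, -1.7758)
step 10: x0=(0.3486, -1.7243) x1=(1.1758, -1.7617)
step 11: x0=(0.3574, -1.7198) x1=(1.1702, -1.7475)
step 12: x0=(0.3667, -1.7154) x1=(1.1637, -1.7334)
step 13: x0=(0.3764, -1.7110) x1=(1.1563, -1.7192)
step 14: x0=(0.3866, -1.7066) x1=(1.1480, -1.7050)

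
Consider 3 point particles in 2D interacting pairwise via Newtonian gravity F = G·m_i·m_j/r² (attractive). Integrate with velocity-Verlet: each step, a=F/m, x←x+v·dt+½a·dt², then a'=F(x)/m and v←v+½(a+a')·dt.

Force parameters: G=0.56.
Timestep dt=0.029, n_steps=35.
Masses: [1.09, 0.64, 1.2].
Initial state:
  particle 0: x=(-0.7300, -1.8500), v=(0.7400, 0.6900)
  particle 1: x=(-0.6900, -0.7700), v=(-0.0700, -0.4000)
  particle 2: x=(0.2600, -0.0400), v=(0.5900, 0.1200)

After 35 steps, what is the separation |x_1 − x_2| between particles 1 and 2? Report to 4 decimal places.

step 0: x0=(-0.7300, -1.8500) x1=(-0.6900, -0.7700) x2=(0.2600, -0.0400)
step 1: x0=(-0.7085, -1.8298) x1=(-0.6919, -0.7817) x2=(0.2770, -0.0366)
step 2: x0=(-0.6869, -1.8092) x1=(-0.6935, -0.7936) x2=(0.2938, -0.0335)
step 3: x0=(-0.6653, -1.7882) x1=(-0.6948, -0.8058) x2=(0.3103, -0.0306)
step 4: x0=(-0.6436, -1.7668) x1=(-0.6958, -0.8184) x2=(0.3267, -0.0279)
step 5: x0=(-0.6219, -1.7449) x1=(-0.6965, -0.8313) x2=(0.3428, -0.0255)
step 6: x0=(-0.6001, -1.7225) x1=(-0.6969, -0.8446) x2=(0.3588, -0.0232)
step 7: x0=(-0.5783, -1.6996) x1=(-0.6970, -0.8583) x2=(0.3745, -0.0212)
step 8: x0=(-0.5565, -1.6762) x1=(-0.6967, -0.8726) x2=(0.3901, -0.0194)
step 9: x0=(-0.5346, -1.6522) x1=(-0.6961, -0.8875) x2=(0.4054, -0.0178)
step 10: x0=(-0.5128, -1.6275) x1=(-0.6950, -0.9029) x2=(0.4206, -0.0165)
step 11: x0=(-0.4911, -1.6022) x1=(-0.6936, -0.9192) x2=(0.4356, -0.0154)
step 12: x0=(-0.4694, -1.5762) x1=(-0.6916, -0.9362) x2=(0.4504, -0.0145)
step 13: x0=(-0.4478, -1.5494) x1=(-0.6890, -0.9541) x2=(0.4650, -0.0138)
step 14: x0=(-0.4265, -1.5218) x1=(-0.6858, -0.9730) x2=(0.4794, -0.0133)
step 15: x0=(-0.4054, -1.4933) x1=(-0.6819, -0.9930) x2=(0.4936, -0.0131)
step 16: x0=(-0.3846, -1.4638) x1=(-0.6769, -1.0142) x2=(0.5076, -0.0130)
step 17: x0=(-0.3643, -1.4333) x1=(-0.6708, -1.0368) x2=(0.5215, -0.0133)
step 18: x0=(-0.3447, -1.4016) x1=(-0.6633, -1.0608) x2=(0.5351, -0.0137)
step 19: x0=(-0.3259, -1.3688) x1=(-0.6540, -1.0864) x2=(0.5486, -0.0144)
step 20: x0=(-0.3081, -1.3347) x1=(-0.6425, -1.1137) x2=(0.5619, -0.0154)
step 21: x0=(-0.2919, -1.2994) x1=(-0.6281, -1.1425) x2=(0.5749, -0.0165)
step 22: x0=(-0.2774, -1.2630) x1=(-0.6103, -1.1729) x2=(0.5878, -0.0180)
step 23: x0=(-0.2653, -1.2258) x1=(-0.5881, -1.2041) x2=(0.6005, -0.0197)
step 24: x0=(-0.2559, -1.1881) x1=(-0.5608, -1.2356) x2=(0.6129, -0.0217)
step 25: x0=(-0.2495, -1.1507) x1=(-0.5281, -1.2661) x2=(0.6252, -0.0239)
step 26: x0=(-0.2459, -1.1143) x1=(-0.4901, -1.2943) x2=(0.6372, -0.0264)
step 27: x0=(-0.2448, -1.0797) x1=(-0.4474, -1.3191) x2=(0.6490, -0.0292)
step 28: x0=(-0.2455, -1.0472) x1=(-0.4012, -1.3397) x2=(0.6605, -0.0323)
step 29: x0=(-0.2473, -1.0168) x1=(-0.3528, -1.3560) x2=(0.6718, -0.0356)
step 30: x0=(-0.2496, -0.9886) x1=(-0.3029, -1.3683) x2=(0.6828, -0.0393)
step 31: x0=(-0.2519, -0.9621) x1=(-0.2525, -1.3770) x2=(0.6936, -0.0432)
step 32: x0=(-0.2540, -0.9372) x1=(-0.2020, -1.3825) x2=(0.7040, -0.0475)
step 33: x0=(-0.2557, -0.9135) x1=(-0.1516, -1.3853) x2=(0.7142, -0.0521)
step 34: x0=(-0.2569, -0.8908) x1=(-0.1016, -1.3857) x2=(0.7241, -0.0569)
step 35: x0=(-0.2575, -0.8690) x1=(-0.0520, -1.3842) x2=(0.7337, -0.0621)

1.5379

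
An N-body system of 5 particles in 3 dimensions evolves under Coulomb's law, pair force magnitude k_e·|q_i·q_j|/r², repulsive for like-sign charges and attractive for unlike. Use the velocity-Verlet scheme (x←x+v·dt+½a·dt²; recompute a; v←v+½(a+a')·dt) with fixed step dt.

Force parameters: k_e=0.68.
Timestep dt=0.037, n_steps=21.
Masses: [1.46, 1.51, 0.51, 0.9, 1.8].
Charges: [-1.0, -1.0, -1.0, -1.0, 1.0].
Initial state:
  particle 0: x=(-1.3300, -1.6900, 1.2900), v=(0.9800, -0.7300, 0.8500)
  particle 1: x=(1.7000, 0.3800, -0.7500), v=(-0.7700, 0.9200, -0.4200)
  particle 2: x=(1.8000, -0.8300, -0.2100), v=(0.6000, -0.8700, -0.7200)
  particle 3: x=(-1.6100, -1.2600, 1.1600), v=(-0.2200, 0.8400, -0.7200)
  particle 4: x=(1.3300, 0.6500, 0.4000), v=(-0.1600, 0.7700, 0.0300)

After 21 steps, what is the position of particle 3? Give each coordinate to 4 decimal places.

step 0: x0=(-1.3300, -1.6900, 1.2900) x1=(1.7000, 0.3800, -0.7500) x2=(1.8000, -0.8300, -0.2100) x3=(-1.6100, -1.2600, 1.1600) x4=(1.3300, 0.6500, 0.4000)
step 1: x0=(-1.2932, -1.7179, 1.3217) x1=(1.6715, 0.4143, -0.7654) x2=(1.8223, -0.8623, -0.2364) x3=(-1.6191, -1.2274, 1.1329) x4=(1.3241, 0.6783, 0.4009)
step 2: x0=(-1.2555, -1.7472, 1.3540) x1=(1.6428, 0.4489, -0.7807) x2=(1.8447, -0.8950, -0.2623) x3=(-1.6298, -1.1927, 1.1051) x4=(1.3183, 0.7064, 0.4015)
step 3: x0=(-1.2172, -1.7774, 1.3868) x1=(1.6141, 0.4840, -0.7957) x2=(1.8674, -0.9279, -0.2878) x3=(-1.6415, -1.1563, 1.0765) x4=(1.3126, 0.7343, 0.4017)
step 4: x0=(-1.1784, -1.8084, 1.4199) x1=(1.5853, 0.5194, -0.8104) x2=(1.8902, -0.9610, -0.3129) x3=(-1.6541, -1.1188, 1.0474) x4=(1.3070, 0.7618, 0.4016)
step 5: x0=(-1.1392, -1.8399, 1.4534) x1=(1.5564, 0.5551, -0.8249) x2=(1.9133, -0.9943, -0.3378) x3=(-1.6674, -1.0803, 1.0179) x4=(1.3013, 0.7892, 0.4011)
step 6: x0=(-1.0998, -1.8719, 1.4871) x1=(1.5275, 0.5912, -0.8391) x2=(1.9367, -1.0279, -0.3624) x3=(-1.6812, -1.0411, 0.9880) x4=(1.2958, 0.8163, 0.4003)
step 7: x0=(-1.0602, -1.9042, 1.5212) x1=(1.4985, 0.6275, -0.8531) x2=(1.9602, -1.0616, -0.3868) x3=(-1.6955, -1.0013, 0.9577) x4=(1.2903, 0.8433, 0.3992)
step 8: x0=(-1.0203, -1.9369, 1.5554) x1=(1.4694, 0.6641, -0.8667) x2=(1.9841, -1.0954, -0.4111) x3=(-1.7102, -0.9609, 0.9272) x4=(1.2848, 0.8700, 0.3977)
step 9: x0=(-0.9804, -1.9698, 1.5898) x1=(1.4402, 0.7010, -0.8801) x2=(2.0081, -1.1294, -0.4352) x3=(-1.7253, -0.9201, 0.8965) x4=(1.2793, 0.8965, 0.3960)
step 10: x0=(-0.9403, -2.0029, 1.6244) x1=(1.4111, 0.7381, -0.8932) x2=(2.0324, -1.1635, -0.4591) x3=(-1.7406, -0.8790, 0.8655) x4=(1.2738, 0.9229, 0.3939)
step 11: x0=(-0.9001, -2.0362, 1.6592) x1=(1.3819, 0.7755, -0.9061) x2=(2.0570, -1.1977, -0.4830) x3=(-1.7562, -0.8375, 0.8345) x4=(1.2683, 0.9491, 0.3915)
step 12: x0=(-0.8598, -2.0696, 1.6941) x1=(1.3526, 0.8130, -0.9186) x2=(2.0818, -1.2319, -0.5068) x3=(-1.7720, -0.7958, 0.8032) x4=(1.2629, 0.9752, 0.3887)
step 13: x0=(-0.8194, -2.1032, 1.7291) x1=(1.3234, 0.8507, -0.9308) x2=(2.1068, -1.2663, -0.5306) x3=(-1.7880, -0.7538, 0.7719) x4=(1.2574, 1.0010, 0.3857)
step 14: x0=(-0.7790, -2.1369, 1.7643) x1=(1.2941, 0.8887, -0.9428) x2=(2.1321, -1.3007, -0.5543) x3=(-1.8042, -0.7116, 0.7404) x4=(1.2519, 1.0268, 0.3824)
step 15: x0=(-0.7386, -2.1708, 1.7995) x1=(1.2649, 0.9268, -0.9544) x2=(2.1575, -1.3352, -0.5779) x3=(-1.8205, -0.6692, 0.7089) x4=(1.2464, 1.0524, 0.3787)
step 16: x0=(-0.6981, -2.2047, 1.8349) x1=(1.2356, 0.9650, -0.9658) x2=(2.1832, -1.3697, -0.6016) x3=(-1.8370, -0.6266, 0.6773) x4=(1.2409, 1.0778, 0.3748)
step 17: x0=(-0.6575, -2.2387, 1.8703) x1=(1.2064, 1.0034, -0.9769) x2=(2.2091, -1.4043, -0.6252) x3=(-1.8537, -0.5839, 0.6456) x4=(1.2354, 1.1032, 0.3706)
step 18: x0=(-0.6169, -2.2727, 1.9058) x1=(1.1771, 1.0420, -0.9876) x2=(2.2352, -1.4389, -0.6488) x3=(-1.8704, -0.5410, 0.6139) x4=(1.2298, 1.1284, 0.3661)
step 19: x0=(-0.5763, -2.3069, 1.9415) x1=(1.1479, 1.0807, -0.9981) x2=(2.2615, -1.4736, -0.6724) x3=(-1.8873, -0.4980, 0.5821) x4=(1.2241, 1.1535, 0.3613)
step 20: x0=(-0.5357, -2.3411, 1.9772) x1=(1.1188, 1.1195, -1.0083) x2=(2.2880, -1.5082, -0.6960) x3=(-1.9043, -0.4549, 0.5503) x4=(1.2185, 1.1785, 0.3562)
step 21: x0=(-0.4951, -2.3753, 2.0129) x1=(1.0896, 1.1584, -1.0183) x2=(2.3147, -1.5429, -0.7197) x3=(-1.9214, -0.4116, 0.5185) x4=(1.2127, 1.2034, 0.3508)

(-1.9214, -0.4116, 0.5185)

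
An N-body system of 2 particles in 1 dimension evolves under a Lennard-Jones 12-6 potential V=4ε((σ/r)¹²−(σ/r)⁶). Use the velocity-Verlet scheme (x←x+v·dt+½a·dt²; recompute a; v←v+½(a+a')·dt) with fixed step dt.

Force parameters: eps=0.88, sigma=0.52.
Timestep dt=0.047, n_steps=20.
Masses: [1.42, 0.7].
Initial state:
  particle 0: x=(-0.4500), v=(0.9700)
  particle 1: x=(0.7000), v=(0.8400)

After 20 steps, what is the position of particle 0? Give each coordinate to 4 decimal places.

(0.5480)

step 0: x0=(-0.4500) x1=(0.7000)
step 1: x0=(-0.4043) x1=(0.7392)
step 2: x0=(-0.3583) x1=(0.7780)
step 3: x0=(-0.3121) x1=(0.8162)
step 4: x0=(-0.2656) x1=(0.8538)
step 5: x0=(-0.2188) x1=(0.8909)
step 6: x0=(-0.1717) x1=(0.9273)
step 7: x0=(-0.1243) x1=(0.9631)
step 8: x0=(-0.0766) x1=(0.9981)
step 9: x0=(-0.0284) x1=(1.0324)
step 10: x0=(0.0202) x1=(1.0659)
step 11: x0=(0.0692) x1=(1.0984)
step 12: x0=(0.1187) x1=(1.1298)
step 13: x0=(0.1689) x1=(1.1601)
step 14: x0=(0.2197) x1=(1.1890)
step 15: x0=(0.2712) x1=(1.2164)
step 16: x0=(0.3237) x1=(1.2420)
step 17: x0=(0.3772) x1=(1.2653)
step 18: x0=(0.4322) x1=(1.2858)
step 19: x0=(0.4889) x1=(1.3027)
step 20: x0=(0.5480) x1=(1.3148)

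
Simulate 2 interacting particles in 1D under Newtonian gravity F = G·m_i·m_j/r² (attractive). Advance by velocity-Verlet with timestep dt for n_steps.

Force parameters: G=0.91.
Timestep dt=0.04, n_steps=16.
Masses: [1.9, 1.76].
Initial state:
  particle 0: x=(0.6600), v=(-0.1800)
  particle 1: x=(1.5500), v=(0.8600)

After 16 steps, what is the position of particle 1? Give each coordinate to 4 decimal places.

(1.7368)

step 0: x0=(0.6600) x1=(1.5500)
step 1: x0=(0.6544) x1=(1.5827)
step 2: x0=(0.6518) x1=(1.6121)
step 3: x0=(0.6520) x1=(1.6385)
step 4: x0=(0.6548) x1=(1.6621)
step 5: x0=(0.6601) x1=(1.6830)
step 6: x0=(0.6679) x1=(1.7012)
step 7: x0=(0.6781) x1=(1.7169)
step 8: x0=(0.6906) x1=(1.7300)
step 9: x0=(0.7055) x1=(1.7405)
step 10: x0=(0.7229) x1=(1.7484)
step 11: x0=(0.7426) x1=(1.7537)
step 12: x0=(0.7649) x1=(1.7563)
step 13: x0=(0.7897) x1=(1.7561)
step 14: x0=(0.8174) x1=(1.7529)
step 15: x0=(0.8479) x1=(1.7466)
step 16: x0=(0.8816) x1=(1.7368)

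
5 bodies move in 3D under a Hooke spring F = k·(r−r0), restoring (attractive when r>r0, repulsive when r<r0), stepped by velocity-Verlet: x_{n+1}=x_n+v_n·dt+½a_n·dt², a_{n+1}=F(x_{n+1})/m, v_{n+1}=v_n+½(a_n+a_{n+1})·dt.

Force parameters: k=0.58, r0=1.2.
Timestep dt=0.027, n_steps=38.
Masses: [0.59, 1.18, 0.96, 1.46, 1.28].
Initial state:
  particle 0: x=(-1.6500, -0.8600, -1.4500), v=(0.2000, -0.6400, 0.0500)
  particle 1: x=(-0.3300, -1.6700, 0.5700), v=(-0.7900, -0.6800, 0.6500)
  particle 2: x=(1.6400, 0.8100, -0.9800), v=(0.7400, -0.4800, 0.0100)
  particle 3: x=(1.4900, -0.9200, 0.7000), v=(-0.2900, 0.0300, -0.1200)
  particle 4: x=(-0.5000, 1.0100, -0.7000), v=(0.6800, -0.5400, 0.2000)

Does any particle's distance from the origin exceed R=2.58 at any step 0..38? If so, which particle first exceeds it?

no

step 0: x0=(-1.6500, -0.8600, -1.4500) x1=(-0.3300, -1.6700, 0.5700) x2=(1.6400, 0.8100, -0.9800) x3=(1.4900, -0.9200, 0.7000) x4=(-0.5000, 1.0100, -0.7000)
step 1: x0=(-1.6426, -0.8767, -1.4475) x1=(-0.3511, -1.6877, 0.5870) x2=(1.6590, 0.7963, -0.9794) x3=(1.4816, -0.9189, 0.6963) x4=(-0.4814, 0.9948, -0.6944)
step 2: x0=(-1.6311, -0.8923, -1.4427) x1=(-0.3718, -1.7039, 0.6031) x2=(1.6759, 0.7810, -0.9780) x3=(1.4720, -0.9174, 0.6917) x4=(-0.4622, 0.9784, -0.6885)
step 3: x0=(-1.6157, -0.9067, -1.4356) x1=(-0.3919, -1.7187, 0.6181) x2=(1.6908, 0.7641, -0.9758) x3=(1.4613, -0.9153, 0.6861) x4=(-0.4424, 0.9607, -0.6821)
step 4: x0=(-1.5963, -0.9200, -1.4262) x1=(-0.4115, -1.7320, 0.6321) x2=(1.7036, 0.7457, -0.9730) x3=(1.4495, -0.9127, 0.6797) x4=(-0.4222, 0.9418, -0.6754)
step 5: x0=(-1.5729, -0.9322, -1.4145) x1=(-0.4306, -1.7439, 0.6450) x2=(1.7144, 0.7257, -0.9693) x3=(1.4366, -0.9097, 0.6723) x4=(-0.4015, 0.9216, -0.6684)
step 6: x0=(-1.5457, -0.9431, -1.4006) x1=(-0.4491, -1.7544, 0.6569) x2=(1.7230, 0.7042, -0.9649) x3=(1.4226, -0.9063, 0.6641) x4=(-0.3802, 0.9003, -0.6610)
step 7: x0=(-1.5147, -0.9530, -1.3844) x1=(-0.4669, -1.7635, 0.6677) x2=(1.7296, 0.6812, -0.9598) x3=(1.4075, -0.9024, 0.6551) x4=(-0.3586, 0.8778, -0.6532)
step 8: x0=(-1.4799, -0.9617, -1.3661) x1=(-0.4842, -1.7711, 0.6775) x2=(1.7341, 0.6566, -0.9539) x3=(1.3914, -0.8982, 0.6452) x4=(-0.3365, 0.8541, -0.6451)
step 9: x0=(-1.4415, -0.9692, -1.3457) x1=(-0.5007, -1.7773, 0.6862) x2=(1.7365, 0.6306, -0.9473) x3=(1.3743, -0.8936, 0.6345) x4=(-0.3140, 0.8292, -0.6367)
step 10: x0=(-1.3996, -0.9757, -1.3232) x1=(-0.5166, -1.7821, 0.6939) x2=(1.7369, 0.6031, -0.9399) x3=(1.3562, -0.8886, 0.6230) x4=(-0.2911, 0.8032, -0.6279)
step 11: x0=(-1.3542, -0.9811, -1.2987) x1=(-0.5317, -1.7855, 0.7006) x2=(1.7353, 0.5743, -0.9317) x3=(1.3371, -0.8832, 0.6108) x4=(-0.2678, 0.7762, -0.6188)
step 12: x0=(-1.3055, -0.9854, -1.2722) x1=(-0.5461, -1.7875, 0.7062) x2=(1.7316, 0.5440, -0.9229) x3=(1.3171, -0.8776, 0.5978) x4=(-0.2442, 0.7480, -0.6093)
step 13: x0=(-1.2537, -0.9886, -1.2439) x1=(-0.5597, -1.7881, 0.7108) x2=(1.7260, 0.5123, -0.9133) x3=(1.2963, -0.8716, 0.5841) x4=(-0.2203, 0.7188, -0.5995)
step 14: x0=(-1.1988, -0.9909, -1.2138) x1=(-0.5726, -1.7874, 0.7144) x2=(1.7184, 0.4793, -0.9030) x3=(1.2745, -0.8654, 0.5698) x4=(-0.1960, 0.6885, -0.5894)
step 15: x0=(-1.1410, -0.9922, -1.1819) x1=(-0.5846, -1.7854, 0.7170) x2=(1.7090, 0.4451, -0.8919) x3=(1.2520, -0.8589, 0.5548) x4=(-0.1715, 0.6573, -0.5790)
step 16: x0=(-1.0804, -0.9926, -1.1484) x1=(-0.5959, -1.7821, 0.7187) x2=(1.6977, 0.4096, -0.8802) x3=(1.2286, -0.8522, 0.5392) x4=(-0.1467, 0.6251, -0.5682)
step 17: x0=(-1.0173, -0.9921, -1.1133) x1=(-0.6062, -1.7775, 0.7194) x2=(1.6846, 0.3729, -0.8678) x3=(1.2045, -0.8452, 0.5230) x4=(-0.1217, 0.5920, -0.5572)
step 18: x0=(-0.9517, -0.9907, -1.0768) x1=(-0.6158, -1.7717, 0.7192) x2=(1.6698, 0.3350, -0.8547) x3=(1.1797, -0.8381, 0.5063) x4=(-0.0965, 0.5581, -0.5458)
step 19: x0=(-0.8839, -0.9886, -1.0389) x1=(-0.6245, -1.7647, 0.7180) x2=(1.6532, 0.2961, -0.8410) x3=(1.1543, -0.8308, 0.4891) x4=(-0.0711, 0.5233, -0.5342)
step 20: x0=(-0.8140, -0.9857, -0.9998) x1=(-0.6323, -1.7565, 0.7160) x2=(1.6351, 0.2560, -0.8266) x3=(1.1282, -0.8234, 0.4714) x4=(-0.0455, 0.4877, -0.5223)
step 21: x0=(-0.7421, -0.9822, -0.9595) x1=(-0.6393, -1.7472, 0.7131) x2=(1.6154, 0.2150, -0.8116) x3=(1.1015, -0.8159, 0.4533) x4=(-0.0198, 0.4513, -0.5101)
step 22: x0=(-0.6686, -0.9780, -0.9182) x1=(-0.6453, -1.7368, 0.7094) x2=(1.5942, 0.1731, -0.7960) x3=(1.0743, -0.8082, 0.4348) x4=(0.0061, 0.4143, -0.4976)
step 23: x0=(-0.5934, -0.9732, -0.8759) x1=(-0.6506, -1.7253, 0.7049) x2=(1.5717, 0.1302, -0.7798) x3=(1.0466, -0.8005, 0.4160) x4=(0.0320, 0.3765, -0.4849)
step 24: x0=(-0.5169, -0.9680, -0.8327) x1=(-0.6549, -1.7127, 0.6996) x2=(1.5478, 0.0865, -0.7631) x3=(1.0184, -0.7927, 0.3969) x4=(0.0580, 0.3382, -0.4720)
step 25: x0=(-0.4392, -0.9623, -0.7888) x1=(-0.6584, -1.6992, 0.6936) x2=(1.5226, 0.0420, -0.7459) x3=(0.9899, -0.7849, 0.3775) x4=(0.0841, 0.2993, -0.4587)
step 26: x0=(-0.3605, -0.9563, -0.7443) x1=(-0.6610, -1.6848, 0.6868) x2=(1.4963, -0.0032, -0.7281) x3=(0.9610, -0.7771, 0.3579) x4=(0.1102, 0.2599, -0.4453)
step 27: x0=(-0.2810, -0.9500, -0.6992) x1=(-0.6627, -1.6694, 0.6794) x2=(1.4690, -0.0491, -0.7099) x3=(0.9317, -0.7692, 0.3381) x4=(0.1362, 0.2201, -0.4316)
step 28: x0=(-0.2008, -0.9435, -0.6537) x1=(-0.6637, -1.6532, 0.6713) x2=(1.4406, -0.0956, -0.6912) x3=(0.9022, -0.7614, 0.3182) x4=(0.1623, 0.1798, -0.4177)
step 29: x0=(-0.1201, -0.9369, -0.6078) x1=(-0.6638, -1.6362, 0.6625) x2=(1.4114, -0.1426, -0.6721) x3=(0.8724, -0.7537, 0.2982) x4=(0.1883, 0.1393, -0.4037)
step 30: x0=(-0.0391, -0.9302, -0.5617) x1=(-0.6631, -1.6184, 0.6532) x2=(1.3814, -0.1901, -0.6526) x3=(0.8425, -0.7460, 0.2782) x4=(0.2142, 0.0984, -0.3894)
step 31: x0=(0.0420, -0.9236, -0.5154) x1=(-0.6616, -1.5999, 0.6433) x2=(1.3507, -0.2381, -0.6327) x3=(0.8124, -0.7383, 0.2583) x4=(0.2401, 0.0573, -0.3750)
step 32: x0=(0.1232, -0.9171, -0.4690) x1=(-0.6593, -1.5807, 0.6328) x2=(1.3194, -0.2865, -0.6126) x3=(0.7821, -0.7308, 0.2383) x4=(0.2657, 0.0160, -0.3604)
step 33: x0=(0.2042, -0.9109, -0.4226) x1=(-0.6563, -1.5608, 0.6218) x2=(1.2877, -0.3352, -0.5922) x3=(0.7518, -0.7233, 0.2186) x4=(0.2913, -0.0254, -0.3457)
step 34: x0=(0.2849, -0.9051, -0.3762) x1=(-0.6526, -1.5404, 0.6103) x2=(1.2555, -0.3842, -0.5716) x3=(0.7215, -0.7160, 0.1989) x4=(0.3166, -0.0668, -0.3309)
step 35: x0=(0.3653, -0.8997, -0.3300) x1=(-0.6482, -1.5194, 0.5984) x2=(1.2230, -0.4334, -0.5508) x3=(0.6911, -0.7088, 0.1795) x4=(0.3418, -0.1083, -0.3159)
step 36: x0=(0.4452, -0.8949, -0.2839) x1=(-0.6431, -1.4979, 0.5860) x2=(1.1904, -0.4829, -0.5298) x3=(0.6607, -0.7016, 0.1604) x4=(0.3666, -0.1496, -0.3009)
step 37: x0=(0.5245, -0.8907, -0.2380) x1=(-0.6373, -1.4759, 0.5732) x2=(1.1577, -0.5325, -0.5088) x3=(0.6302, -0.6946, 0.1416) x4=(0.3912, -0.1909, -0.2859)
step 38: x0=(0.6034, -0.8874, -0.1924) x1=(-0.6309, -1.4535, 0.5600) x2=(1.1249, -0.5822, -0.4878) x3=(0.5998, -0.6876, 0.1232) x4=(0.4156, -0.2320, -0.2708)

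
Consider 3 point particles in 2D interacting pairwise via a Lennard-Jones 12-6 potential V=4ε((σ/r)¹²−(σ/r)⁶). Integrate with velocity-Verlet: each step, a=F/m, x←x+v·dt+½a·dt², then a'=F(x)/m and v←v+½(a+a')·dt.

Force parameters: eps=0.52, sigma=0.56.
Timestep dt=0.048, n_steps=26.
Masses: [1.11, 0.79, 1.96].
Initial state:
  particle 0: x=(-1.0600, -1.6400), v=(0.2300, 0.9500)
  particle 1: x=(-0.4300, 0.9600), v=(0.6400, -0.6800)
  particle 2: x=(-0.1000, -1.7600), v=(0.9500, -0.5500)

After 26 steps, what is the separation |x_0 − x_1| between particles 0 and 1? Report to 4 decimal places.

1.2135

step 0: x0=(-1.0600, -1.6400) x1=(-0.4300, 0.9600) x2=(-0.1000, -1.7600)
step 1: x0=(-1.0485, -1.5945) x1=(-0.3993, 0.9274) x2=(-0.0547, -1.7864)
step 2: x0=(-1.0363, -1.5490) x1=(-0.3686, 0.8947) x2=(-0.0097, -1.8127)
step 3: x0=(-1.0236, -1.5038) x1=(-0.3378, 0.8621) x2=(0.0350, -1.8389)
step 4: x0=(-1.0106, -1.4586) x1=(-0.3071, 0.8294) x2=(0.0794, -1.8650)
step 5: x0=(-0.9973, -1.4135) x1=(-0.2764, 0.7968) x2=(0.1238, -1.8911)
step 6: x0=(-0.9839, -1.3685) x1=(-0.2457, 0.7641) x2=(0.1680, -1.9172)
step 7: x0=(-0.9703, -1.3235) x1=(-0.2150, 0.7315) x2=(0.2122, -1.9432)
step 8: x0=(-0.9566, -1.2786) x1=(-0.1843, 0.6988) x2=(0.2563, -1.9692)
step 9: x0=(-0.9428, -1.2338) x1=(-0.1535, 0.6661) x2=(0.3003, -1.9952)
step 10: x0=(-0.9290, -1.1889) x1=(-0.1228, 0.6334) x2=(0.3444, -2.0211)
step 11: x0=(-0.9152, -1.1441) x1=(-0.0921, 0.6007) x2=(0.3884, -2.0471)
step 12: x0=(-0.9013, -1.0993) x1=(-0.0614, 0.5680) x2=(0.4324, -2.0730)
step 13: x0=(-0.8874, -1.0545) x1=(-0.0307, 0.5353) x2=(0.4764, -2.0989)
step 14: x0=(-0.8735, -1.0096) x1=(-0.0000, 0.5026) x2=(0.5204, -2.1249)
step 15: x0=(-0.8596, -0.9648) x1=(0.0306, 0.4698) x2=(0.5643, -2.1508)
step 16: x0=(-0.8456, -0.9200) x1=(0.0613, 0.4371) x2=(0.6083, -2.1767)
step 17: x0=(-0.8316, -0.8752) x1=(0.0919, 0.4043) x2=(0.6523, -2.2026)
step 18: x0=(-0.8176, -0.8303) x1=(0.1226, 0.3714) x2=(0.6962, -2.2285)
step 19: x0=(-0.8036, -0.7854) x1=(0.1531, 0.3385) x2=(0.7402, -2.2544)
step 20: x0=(-0.7895, -0.7405) x1=(0.1837, 0.3056) x2=(0.7842, -2.2803)
step 21: x0=(-0.7754, -0.6955) x1=(0.2141, 0.2725) x2=(0.8281, -2.3062)
step 22: x0=(-0.7612, -0.6505) x1=(0.2445, 0.2394) x2=(0.8721, -2.3321)
step 23: x0=(-0.7470, -0.6054) x1=(0.2748, 0.2063) x2=(0.9160, -2.3580)
step 24: x0=(-0.7326, -0.5602) x1=(0.3050, 0.1729) x2=(0.9600, -2.3839)
step 25: x0=(-0.7182, -0.5149) x1=(0.3349, 0.1395) x2=(1.0040, -2.4097)
step 26: x0=(-0.7036, -0.4696) x1=(0.3647, 0.1060) x2=(1.0479, -2.4356)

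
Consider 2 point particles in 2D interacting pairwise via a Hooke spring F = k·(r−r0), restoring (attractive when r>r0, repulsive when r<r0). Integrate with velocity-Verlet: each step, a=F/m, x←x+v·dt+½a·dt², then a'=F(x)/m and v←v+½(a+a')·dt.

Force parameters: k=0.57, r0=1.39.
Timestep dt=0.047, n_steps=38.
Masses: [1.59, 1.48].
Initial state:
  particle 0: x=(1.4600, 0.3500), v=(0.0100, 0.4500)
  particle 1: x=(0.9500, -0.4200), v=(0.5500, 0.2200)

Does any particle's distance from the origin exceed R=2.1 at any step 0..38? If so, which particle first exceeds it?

step 0: x0=(1.4600, 0.3500) x1=(0.9500, -0.4200)
step 1: x0=(1.4606, 0.3713) x1=(0.9757, -0.4098)
step 2: x0=(1.4613, 0.3929) x1=(1.0013, -0.4000)
step 3: x0=(1.4623, 0.4149) x1=(1.0266, -0.3905)
step 4: x0=(1.4634, 0.4371) x1=(1.0517, -0.3814)
step 5: x0=(1.4647, 0.4598) x1=(1.0767, -0.3726)
step 6: x0=(1.4662, 0.4827) x1=(1.1015, -0.3642)
step 7: x0=(1.4678, 0.5060) x1=(1.1261, -0.3562)
step 8: x0=(1.4695, 0.5296) x1=(1.1506, -0.3485)
step 9: x0=(1.4714, 0.5536) x1=(1.1749, -0.3412)
step 10: x0=(1.4734, 0.5779) x1=(1.1992, -0.3342)
step 11: x0=(1.4755, 0.6025) x1=(1.2233, -0.3276)
step 12: x0=(1.4776, 0.6275) x1=(1.2473, -0.3214)
step 13: x0=(1.4799, 0.6528) x1=(1.2713, -0.3155)
step 14: x0=(1.4822, 0.6784) x1=(1.2951, -0.3099)
step 15: x0=(1.4846, 0.7043) x1=(1.3189, -0.3047)
step 16: x0=(1.4870, 0.7304) x1=(1.3427, -0.2997)
step 17: x0=(1.4894, 0.7569) x1=(1.3664, -0.2951)
step 18: x0=(1.4919, 0.7836) x1=(1.3901, -0.2907)
step 19: x0=(1.4944, 0.8106) x1=(1.4138, -0.2866)
step 20: x0=(1.4969, 0.8377) x1=(1.4374, -0.2828)
step 21: x0=(1.4995, 0.8651) x1=(1.4611, -0.2791)
step 22: x0=(1.5020, 0.8927) x1=(1.4847, -0.2757)
step 23: x0=(1.5046, 0.9205) x1=(1.5083, -0.2725)
step 24: x0=(1.5071, 0.9484) x1=(1.5319, -0.2694)
step 25: x0=(1.5096, 0.9765) x1=(1.5556, -0.2665)
step 26: x0=(1.5122, 1.0046) x1=(1.5792, -0.2637)
step 27: x0=(1.5147, 1.0329) x1=(1.6028, -0.2610)
step 28: x0=(1.5172, 1.0613) x1=(1.6265, -0.2584)
step 29: x0=(1.5197, 1.0897) x1=(1.6501, -0.2558)
step 30: x0=(1.5223, 1.1181) x1=(1.6738, -0.2533)
step 31: x0=(1.5248, 1.1465) x1=(1.6974, -0.2508)
step 32: x0=(1.5273, 1.1749) x1=(1.7211, -0.2483)
step 33: x0=(1.5298, 1.2033) x1=(1.7447, -0.2457)
step 34: x0=(1.5324, 1.2316) x1=(1.7683, -0.2431)
step 35: x0=(1.5349, 1.2599) x1=(1.7920, -0.2403)
step 36: x0=(1.5375, 1.2880) x1=(1.8156, -0.2375)
step 37: x0=(1.5401, 1.3160) x1=(1.8391, -0.2345)
step 38: x0=(1.5427, 1.3439) x1=(1.8627, -0.2314)

no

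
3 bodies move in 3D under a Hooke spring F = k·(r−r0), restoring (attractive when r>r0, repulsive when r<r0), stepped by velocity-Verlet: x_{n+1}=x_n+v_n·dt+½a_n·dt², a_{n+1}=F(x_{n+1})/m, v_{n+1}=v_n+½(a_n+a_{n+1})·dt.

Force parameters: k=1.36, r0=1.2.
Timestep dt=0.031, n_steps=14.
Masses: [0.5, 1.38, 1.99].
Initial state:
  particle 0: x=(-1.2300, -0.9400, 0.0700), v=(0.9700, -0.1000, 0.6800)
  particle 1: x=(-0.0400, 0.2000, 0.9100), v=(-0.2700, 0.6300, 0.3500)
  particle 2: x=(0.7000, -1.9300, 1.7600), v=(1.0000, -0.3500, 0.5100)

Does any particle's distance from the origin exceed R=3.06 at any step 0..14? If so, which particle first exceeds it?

step 0: x0=(-1.2300, -0.9400, 0.0700) x1=(-0.0400, 0.2000, 0.9100) x2=(0.7000, -1.9300, 1.7600)
step 1: x0=(-1.1980, -0.9433, 0.0927) x1=(-0.0484, 0.2188, 0.9209) x2=(0.7305, -1.9403, 1.7754)
step 2: x0=(-1.1620, -0.9470, 0.1186) x1=(-0.0568, 0.2362, 0.9320) x2=(0.7601, -1.9495, 1.7898)
step 3: x0=(-1.1223, -0.9512, 0.1478) x1=(-0.0651, 0.2522, 0.9432) x2=(0.7886, -1.9577, 1.8033)
step 4: x0=(-1.0789, -0.9558, 0.1800) x1=(-0.0734, 0.2667, 0.9546) x2=(0.8162, -1.9646, 1.8160)
step 5: x0=(-1.0319, -0.9608, 0.2152) x1=(-0.0815, 0.2797, 0.9662) x2=(0.8428, -1.9705, 1.8277)
step 6: x0=(-0.9815, -0.9663, 0.2533) x1=(-0.0894, 0.2912, 0.9780) x2=(0.8683, -1.9752, 1.8386)
step 7: x0=(-0.9277, -0.9722, 0.2943) x1=(-0.0971, 0.3012, 0.9900) x2=(0.8929, -1.9787, 1.8486)
step 8: x0=(-0.8707, -0.9787, 0.3380) x1=(-0.1045, 0.3097, 1.0023) x2=(0.9164, -1.9810, 1.8577)
step 9: x0=(-0.8107, -0.9856, 0.3842) x1=(-0.1115, 0.3166, 1.0149) x2=(0.9390, -1.9822, 1.8660)
step 10: x0=(-0.7479, -0.9930, 0.4329) x1=(-0.1182, 0.3221, 1.0278) x2=(0.9606, -1.9822, 1.8735)
step 11: x0=(-0.6824, -1.0009, 0.4839) x1=(-0.1245, 0.3260, 1.0409) x2=(0.9812, -1.9810, 1.8801)
step 12: x0=(-0.6145, -1.0093, 0.5370) x1=(-0.1302, 0.3285, 1.0544) x2=(1.0009, -1.9787, 1.8861)
step 13: x0=(-0.5442, -1.0182, 0.5920) x1=(-0.1355, 0.3295, 1.0683) x2=(1.0197, -1.9752, 1.8913)
step 14: x0=(-0.4718, -1.0276, 0.6489) x1=(-0.1403, 0.3290, 1.0825) x2=(1.0376, -1.9706, 1.8958)

no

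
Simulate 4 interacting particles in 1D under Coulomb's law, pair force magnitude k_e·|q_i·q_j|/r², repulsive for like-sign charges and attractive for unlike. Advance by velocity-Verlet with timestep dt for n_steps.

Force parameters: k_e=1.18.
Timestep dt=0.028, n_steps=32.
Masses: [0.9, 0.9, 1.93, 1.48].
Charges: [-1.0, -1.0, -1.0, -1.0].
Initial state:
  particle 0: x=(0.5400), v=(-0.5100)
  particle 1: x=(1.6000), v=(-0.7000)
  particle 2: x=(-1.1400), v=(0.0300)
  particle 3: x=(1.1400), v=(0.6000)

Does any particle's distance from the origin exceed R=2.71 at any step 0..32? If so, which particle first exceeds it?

yes, particle 1

step 0: x0=(0.5400) x1=(1.6000) x2=(-1.1400) x3=(1.1400)
step 1: x0=(0.5240) x1=(1.5834) x2=(-1.1393) x3=(1.1563)
step 2: x0=(0.5049) x1=(1.5734) x2=(-1.1390) x3=(1.1708)
step 3: x0=(0.4830) x1=(1.5708) x2=(-1.1390) x3=(1.1829)
step 4: x0=(0.4585) x1=(1.5761) x2=(-1.1393) x3=(1.1924)
step 5: x0=(0.4316) x1=(1.5893) x2=(-1.1399) x3=(1.1988)
step 6: x0=(0.4027) x1=(1.6102) x2=(-1.1409) x3=(1.2023)
step 7: x0=(0.3719) x1=(1.6380) x2=(-1.1423) x3=(1.2032)
step 8: x0=(0.3394) x1=(1.6721) x2=(-1.1440) x3=(1.2017)
step 9: x0=(0.3054) x1=(1.7116) x2=(-1.1461) x3=(1.1984)
step 10: x0=(0.2701) x1=(1.7555) x2=(-1.1486) x3=(1.1937)
step 11: x0=(0.2336) x1=(1.8034) x2=(-1.1514) x3=(1.1878)
step 12: x0=(0.1961) x1=(1.8545) x2=(-1.1546) x3=(1.1810)
step 13: x0=(0.1577) x1=(1.9083) x2=(-1.1583) x3=(1.1736)
step 14: x0=(0.1186) x1=(1.9645) x2=(-1.1623) x3=(1.1658)
step 15: x0=(0.0789) x1=(2.0227) x2=(-1.1668) x3=(1.1577)
step 16: x0=(0.0387) x1=(2.0826) x2=(-1.1717) x3=(1.1494)
step 17: x0=(-0.0018) x1=(2.1441) x2=(-1.1771) x3=(1.1410)
step 18: x0=(-0.0427) x1=(2.2069) x2=(-1.1830) x3=(1.1326)
step 19: x0=(-0.0837) x1=(2.2709) x2=(-1.1893) x3=(1.1242)
step 20: x0=(-0.1247) x1=(2.3359) x2=(-1.1962) x3=(1.1159)
step 21: x0=(-0.1657) x1=(2.4019) x2=(-1.2037) x3=(1.1077)
step 22: x0=(-0.2066) x1=(2.4688) x2=(-1.2117) x3=(1.0996)
step 23: x0=(-0.2471) x1=(2.5364) x2=(-1.2203) x3=(1.0916)
step 24: x0=(-0.2873) x1=(2.6047) x2=(-1.2295) x3=(1.0839)
step 25: x0=(-0.3270) x1=(2.6736) x2=(-1.2394) x3=(1.0763)
step 26: x0=(-0.3661) x1=(2.7431) x2=(-1.2500) x3=(1.0689)
step 27: x0=(-0.4044) x1=(2.8132) x2=(-1.2613) x3=(1.0617)
step 28: x0=(-0.4420) x1=(2.8838) x2=(-1.2734) x3=(1.0547)
step 29: x0=(-0.4786) x1=(2.9548) x2=(-1.2863) x3=(1.0479)
step 30: x0=(-0.5142) x1=(3.0262) x2=(-1.3001) x3=(1.0413)
step 31: x0=(-0.5486) x1=(3.0981) x2=(-1.3147) x3=(1.0349)
step 32: x0=(-0.5818) x1=(3.1703) x2=(-1.3303) x3=(1.0288)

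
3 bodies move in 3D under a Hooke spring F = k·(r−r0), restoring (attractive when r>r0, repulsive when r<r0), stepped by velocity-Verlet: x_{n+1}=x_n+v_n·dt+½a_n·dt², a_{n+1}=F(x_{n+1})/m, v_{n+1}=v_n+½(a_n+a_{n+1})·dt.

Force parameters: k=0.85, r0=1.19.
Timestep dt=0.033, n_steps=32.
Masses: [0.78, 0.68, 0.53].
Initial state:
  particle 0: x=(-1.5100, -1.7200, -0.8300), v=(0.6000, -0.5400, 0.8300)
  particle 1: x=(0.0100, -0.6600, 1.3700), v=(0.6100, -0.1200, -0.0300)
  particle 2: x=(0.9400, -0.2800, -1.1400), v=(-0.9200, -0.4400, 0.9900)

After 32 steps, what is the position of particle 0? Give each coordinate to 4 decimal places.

step 0: x0=(-1.5100, -1.7200, -0.8300) x1=(0.0100, -0.6600, 1.3700) x2=(0.9400, -0.2800, -1.1400)
step 1: x0=(-1.4888, -1.7370, -0.8020) x1=(0.0299, -0.6642, 1.3672) x2=(0.9079, -0.2954, -1.1059)
step 2: x0=(-1.4650, -1.7522, -0.7726) x1=(0.0492, -0.6691, 1.3608) x2=(0.8726, -0.3127, -1.0692)
step 3: x0=(-1.4385, -1.7657, -0.7420) x1=(0.0679, -0.6745, 1.3509) x2=(0.8342, -0.3317, -1.0299)
step 4: x0=(-1.4094, -1.7775, -0.7102) x1=(0.0861, -0.6805, 1.3377) x2=(0.7928, -0.3524, -0.9881)
step 5: x0=(-1.3780, -1.7876, -0.6771) x1=(0.1035, -0.6871, 1.3212) x2=(0.7487, -0.3748, -0.9439)
step 6: x0=(-1.3441, -1.7961, -0.6429) x1=(0.1203, -0.6944, 1.3017) x2=(0.7021, -0.3988, -0.8975)
step 7: x0=(-1.3081, -1.8030, -0.6076) x1=(0.1363, -0.7023, 1.2793) x2=(0.6531, -0.4243, -0.8490)
step 8: x0=(-1.2699, -1.8084, -0.5711) x1=(0.1516, -0.7108, 1.2541) x2=(0.6019, -0.4513, -0.7986)
step 9: x0=(-1.2298, -1.8123, -0.5337) x1=(0.1661, -0.7200, 1.2264) x2=(0.5488, -0.4796, -0.7465)
step 10: x0=(-1.1878, -1.8148, -0.4953) x1=(0.1798, -0.7298, 1.1964) x2=(0.4940, -0.5092, -0.6927)
step 11: x0=(-1.1441, -1.8159, -0.4560) x1=(0.1928, -0.7403, 1.1641) x2=(0.4376, -0.5399, -0.6375)
step 12: x0=(-1.0988, -1.8158, -0.4158) x1=(0.2049, -0.7514, 1.1299) x2=(0.3800, -0.5717, -0.5811)
step 13: x0=(-1.0521, -1.8145, -0.3748) x1=(0.2163, -0.7631, 1.0940) x2=(0.3213, -0.6044, -0.5237)
step 14: x0=(-1.0041, -1.8121, -0.3330) x1=(0.2269, -0.7755, 1.0566) x2=(0.2617, -0.6379, -0.4654)
step 15: x0=(-0.9550, -1.8087, -0.2906) x1=(0.2368, -0.7884, 1.0179) x2=(0.2013, -0.6722, -0.4064)
step 16: x0=(-0.9050, -1.8045, -0.2476) x1=(0.2461, -0.8018, 0.9781) x2=(0.1405, -0.7070, -0.3470)
step 17: x0=(-0.8542, -1.7995, -0.2040) x1=(0.2546, -0.8158, 0.9374) x2=(0.0792, -0.7422, -0.2873)
step 18: x0=(-0.8027, -1.7939, -0.1599) x1=(0.2627, -0.8303, 0.8962) x2=(0.0177, -0.7777, -0.2274)
step 19: x0=(-0.7506, -1.7878, -0.1155) x1=(0.2702, -0.8452, 0.8545) x2=(-0.0439, -0.8134, -0.1677)
step 20: x0=(-0.6983, -1.7813, -0.0707) x1=(0.2774, -0.8605, 0.8125) x2=(-0.1056, -0.8491, -0.1081)
step 21: x0=(-0.6456, -1.7747, -0.0256) x1=(0.2844, -0.8761, 0.7705) x2=(-0.1673, -0.8847, -0.0488)
step 22: x0=(-0.5929, -1.7680, 0.0197) x1=(0.2912, -0.8919, 0.7286) x2=(-0.2292, -0.9199, 0.0100)
step 23: x0=(-0.5401, -1.7614, 0.0652) x1=(0.2981, -0.9080, 0.6868) x2=(-0.2911, -0.9548, 0.0684)
step 24: x0=(-0.4873, -1.7551, 0.1107) x1=(0.3051, -0.9242, 0.6453) x2=(-0.3533, -0.9892, 0.1264)
step 25: x0=(-0.4345, -1.7493, 0.1562) x1=(0.3125, -0.9404, 0.6040) x2=(-0.4158, -1.0229, 0.1841)
step 26: x0=(-0.3817, -1.7439, 0.2017) x1=(0.3203, -0.9565, 0.5630) x2=(-0.4788, -1.0558, 0.2415)
step 27: x0=(-0.3289, -1.7393, 0.2472) x1=(0.3285, -0.9726, 0.5221) x2=(-0.5425, -1.0879, 0.2987)
step 28: x0=(-0.2760, -1.7353, 0.2926) x1=(0.3372, -0.9884, 0.4814) x2=(-0.6069, -1.1193, 0.3558)
step 29: x0=(-0.2230, -1.7320, 0.3379) x1=(0.3465, -1.0040, 0.4408) x2=(-0.6721, -1.1500, 0.4130)
step 30: x0=(-0.1699, -1.7293, 0.3831) x1=(0.3561, -1.0193, 0.4002) x2=(-0.7380, -1.1801, 0.4703)
step 31: x0=(-0.1167, -1.7273, 0.4282) x1=(0.3661, -1.0342, 0.3596) x2=(-0.8046, -1.2097, 0.5276)
step 32: x0=(-0.0633, -1.7258, 0.4733) x1=(0.3764, -1.0488, 0.3190) x2=(-0.8717, -1.2390, 0.5850)

(-0.0633, -1.7258, 0.4733)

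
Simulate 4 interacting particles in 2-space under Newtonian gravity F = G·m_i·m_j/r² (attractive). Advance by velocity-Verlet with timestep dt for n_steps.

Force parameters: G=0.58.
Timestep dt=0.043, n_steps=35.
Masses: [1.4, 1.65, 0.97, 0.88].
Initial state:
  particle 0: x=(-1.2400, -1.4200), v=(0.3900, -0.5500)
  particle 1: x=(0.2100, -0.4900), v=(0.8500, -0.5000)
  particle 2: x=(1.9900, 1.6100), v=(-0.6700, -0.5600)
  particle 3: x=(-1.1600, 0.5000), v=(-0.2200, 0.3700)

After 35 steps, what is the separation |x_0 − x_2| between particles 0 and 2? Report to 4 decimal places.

2.7121

step 0: x0=(-1.2400, -1.4200) x1=(0.2100, -0.4900) x2=(1.9900, 1.6100) x3=(-1.1600, 0.5000)
step 1: x0=(-1.2230, -1.4433) x1=(0.2462, -0.5115) x2=(1.9610, 1.5858) x3=(-1.1692, 0.5155)
step 2: x0=(-1.2054, -1.4661) x1=(0.2819, -0.5329) x2=(1.9318, 1.5613) x3=(-1.1778, 0.5304)
step 3: x0=(-1.1873, -1.4883) x1=(0.3170, -0.5544) x2=(1.9023, 1.5366) x3=(-1.1859, 0.5446)
step 4: x0=(-1.1686, -1.5099) x1=(0.3516, -0.5758) x2=(1.8724, 1.5115) x3=(-1.1935, 0.5581)
step 5: x0=(-1.1495, -1.5309) x1=(0.3857, -0.5972) x2=(1.8423, 1.4862) x3=(-1.2006, 0.5710)
step 6: x0=(-1.1298, -1.5514) x1=(0.4192, -0.6185) x2=(1.8118, 1.4605) x3=(-1.2072, 0.5834)
step 7: x0=(-1.1097, -1.5714) x1=(0.4523, -0.6398) x2=(1.7811, 1.4345) x3=(-1.2134, 0.5952)
step 8: x0=(-1.0890, -1.5909) x1=(0.4849, -0.6611) x2=(1.7500, 1.4082) x3=(-1.2191, 0.6065)
step 9: x0=(-1.0679, -1.6098) x1=(0.5170, -0.6823) x2=(1.7187, 1.3816) x3=(-1.2244, 0.6172)
step 10: x0=(-1.0463, -1.6283) x1=(0.5487, -0.7034) x2=(1.6870, 1.3546) x3=(-1.2293, 0.6275)
step 11: x0=(-1.0242, -1.6463) x1=(0.5800, -0.7246) x2=(1.6550, 1.3272) x3=(-1.2337, 0.6372)
step 12: x0=(-1.0017, -1.6637) x1=(0.6108, -0.7456) x2=(1.6226, 1.2994) x3=(-1.2377, 0.6465)
step 13: x0=(-0.9786, -1.6807) x1=(0.6411, -0.7666) x2=(1.5900, 1.2712) x3=(-1.2413, 0.6554)
step 14: x0=(-0.9551, -1.6973) x1=(0.6711, -0.7875) x2=(1.5570, 1.2426) x3=(-1.2445, 0.6638)
step 15: x0=(-0.9312, -1.7133) x1=(0.7006, -0.8083) x2=(1.5237, 1.2136) x3=(-1.2473, 0.6718)
step 16: x0=(-0.9067, -1.7289) x1=(0.7297, -0.8290) x2=(1.4901, 1.1841) x3=(-1.2497, 0.6794)
step 17: x0=(-0.8818, -1.7441) x1=(0.7584, -0.8496) x2=(1.4561, 1.1542) x3=(-1.2517, 0.6866)
step 18: x0=(-0.8564, -1.7588) x1=(0.7867, -0.8702) x2=(1.4219, 1.1238) x3=(-1.2533, 0.6934)
step 19: x0=(-0.8306, -1.7730) x1=(0.8145, -0.8906) x2=(1.3873, 1.0929) x3=(-1.2545, 0.6998)
step 20: x0=(-0.8043, -1.7868) x1=(0.8419, -0.9109) x2=(1.3524, 1.0615) x3=(-1.2554, 0.7059)
step 21: x0=(-0.7775, -1.8001) x1=(0.8689, -0.9311) x2=(1.3172, 1.0296) x3=(-1.2558, 0.7116)
step 22: x0=(-0.7502, -1.8130) x1=(0.8955, -0.9511) x2=(1.2817, 0.9971) x3=(-1.2559, 0.7169)
step 23: x0=(-0.7225, -1.8255) x1=(0.9216, -0.9710) x2=(1.2459, 0.9641) x3=(-1.2555, 0.7219)
step 24: x0=(-0.6943, -1.8375) x1=(0.9473, -0.9908) x2=(1.2098, 0.9305) x3=(-1.2548, 0.7265)
step 25: x0=(-0.6656, -1.8490) x1=(0.9726, -1.0104) x2=(1.1733, 0.8963) x3=(-1.2536, 0.7308)
step 26: x0=(-0.6364, -1.8601) x1=(0.9973, -1.0299) x2=(1.1366, 0.8615) x3=(-1.2521, 0.7348)
step 27: x0=(-0.6067, -1.8708) x1=(1.0217, -1.0492) x2=(1.0997, 0.8261) x3=(-1.2502, 0.7384)
step 28: x0=(-0.5765, -1.8810) x1=(1.0455, -1.0684) x2=(1.0624, 0.7900) x3=(-1.2479, 0.7417)
step 29: x0=(-0.5458, -1.8907) x1=(1.0688, -1.0874) x2=(1.0249, 0.7533) x3=(-1.2451, 0.7447)
step 30: x0=(-0.5146, -1.9000) x1=(1.0917, -1.1062) x2=(0.9872, 0.7160) x3=(-1.2420, 0.7474)
step 31: x0=(-0.4829, -1.9088) x1=(1.1140, -1.1249) x2=(0.9491, 0.6780) x3=(-1.2384, 0.7497)
step 32: x0=(-0.4506, -1.9171) x1=(1.1358, -1.1434) x2=(0.9109, 0.6393) x3=(-1.2344, 0.7517)
step 33: x0=(-0.4179, -1.9250) x1=(1.1570, -1.1617) x2=(0.8725, 0.5999) x3=(-1.2300, 0.7534)
step 34: x0=(-0.3845, -1.9324) x1=(1.1777, -1.1798) x2=(0.8338, 0.5598) x3=(-1.2251, 0.7548)
step 35: x0=(-0.3507, -1.9393) x1=(1.1977, -1.1978) x2=(0.7949, 0.5190) x3=(-1.2198, 0.7559)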